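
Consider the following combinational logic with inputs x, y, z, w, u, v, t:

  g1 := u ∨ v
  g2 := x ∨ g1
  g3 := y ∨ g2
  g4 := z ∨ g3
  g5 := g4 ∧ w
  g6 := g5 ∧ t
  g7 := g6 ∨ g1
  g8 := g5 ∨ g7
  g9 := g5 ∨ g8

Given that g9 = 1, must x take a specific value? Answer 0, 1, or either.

Both values of x occur among assignments with g9 = 1:
  x=0: x=0, y=0, z=0, w=0, u=0, v=1, t=0
  x=1: x=1, y=0, z=0, w=0, u=0, v=1, t=0

either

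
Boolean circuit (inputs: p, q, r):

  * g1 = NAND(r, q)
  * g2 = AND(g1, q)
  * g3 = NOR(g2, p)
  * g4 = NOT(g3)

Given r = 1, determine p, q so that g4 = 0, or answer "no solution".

p=0, q=1

g4 = NOT(g3) must be 0, so g3 = 1.
g3 = NOR(g2, p) must be 1, so both g2 = 0 and p = 0.
Check with r = 1 and p=0, q=1:
g1 = NAND(r, q) = NAND(1, 1) = 0
g2 = AND(g1, q) = AND(0, 1) = 0
g3 = NOR(g2, p) = NOR(0, 0) = 1
g4 = NOT(g3) = NOT 1 = 0
So g4 = 0.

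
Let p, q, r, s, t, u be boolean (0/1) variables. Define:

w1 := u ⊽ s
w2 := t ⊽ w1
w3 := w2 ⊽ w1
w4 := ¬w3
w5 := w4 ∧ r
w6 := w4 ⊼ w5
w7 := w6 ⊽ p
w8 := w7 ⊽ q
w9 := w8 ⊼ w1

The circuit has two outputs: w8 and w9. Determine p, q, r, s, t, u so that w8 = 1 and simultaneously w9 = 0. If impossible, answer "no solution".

p=1, q=0, r=1, s=0, t=1, u=0

Check with p=1, q=0, r=1, s=0, t=1, u=0:
w1 = u ⊽ s = 0 ⊽ 0 = 1
w2 = t ⊽ w1 = 1 ⊽ 1 = 0
w3 = w2 ⊽ w1 = 0 ⊽ 1 = 0
w4 = ¬w3 = ¬0 = 1
w5 = w4 ∧ r = 1 ∧ 1 = 1
w6 = w4 ⊼ w5 = 1 ⊼ 1 = 0
w7 = w6 ⊽ p = 0 ⊽ 1 = 0
w8 = w7 ⊽ q = 0 ⊽ 0 = 1
w9 = w8 ⊼ w1 = 1 ⊼ 1 = 0
So w8 = 1 and w9 = 0.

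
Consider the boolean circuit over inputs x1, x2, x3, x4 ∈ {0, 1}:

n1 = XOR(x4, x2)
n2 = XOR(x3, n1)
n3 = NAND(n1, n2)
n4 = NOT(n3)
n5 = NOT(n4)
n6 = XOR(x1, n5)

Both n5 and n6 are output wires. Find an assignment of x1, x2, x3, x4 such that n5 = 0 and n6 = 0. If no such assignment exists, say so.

x1=0, x2=0, x3=0, x4=1

Check with x1=0, x2=0, x3=0, x4=1:
n1 = XOR(x4, x2) = XOR(1, 0) = 1
n2 = XOR(x3, n1) = XOR(0, 1) = 1
n3 = NAND(n1, n2) = NAND(1, 1) = 0
n4 = NOT(n3) = NOT 0 = 1
n5 = NOT(n4) = NOT 1 = 0
n6 = XOR(x1, n5) = XOR(0, 0) = 0
So n5 = 0 and n6 = 0.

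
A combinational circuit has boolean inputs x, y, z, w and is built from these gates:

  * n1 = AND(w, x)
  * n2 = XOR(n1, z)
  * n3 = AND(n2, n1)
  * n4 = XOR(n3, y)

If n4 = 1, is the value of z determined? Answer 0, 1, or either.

either

Both values of z occur among assignments with n4 = 1:
  z=0: x=0, y=1, z=0, w=0
  z=1: x=0, y=1, z=1, w=0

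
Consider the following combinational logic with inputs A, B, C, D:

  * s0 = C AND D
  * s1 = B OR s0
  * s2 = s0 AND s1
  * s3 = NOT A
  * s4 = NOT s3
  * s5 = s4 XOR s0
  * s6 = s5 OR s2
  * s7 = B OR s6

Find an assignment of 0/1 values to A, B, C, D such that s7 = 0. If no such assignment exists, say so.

A=0 B=0 C=1 D=0

Check with A=0 B=0 C=1 D=0:
s0 = C AND D = 1 AND 0 = 0
s1 = B OR s0 = 0 OR 0 = 0
s2 = s0 AND s1 = 0 AND 0 = 0
s3 = NOT A = NOT 0 = 1
s4 = NOT s3 = NOT 1 = 0
s5 = s4 XOR s0 = 0 XOR 0 = 0
s6 = s5 OR s2 = 0 OR 0 = 0
s7 = B OR s6 = 0 OR 0 = 0
So s7 = 0 as required.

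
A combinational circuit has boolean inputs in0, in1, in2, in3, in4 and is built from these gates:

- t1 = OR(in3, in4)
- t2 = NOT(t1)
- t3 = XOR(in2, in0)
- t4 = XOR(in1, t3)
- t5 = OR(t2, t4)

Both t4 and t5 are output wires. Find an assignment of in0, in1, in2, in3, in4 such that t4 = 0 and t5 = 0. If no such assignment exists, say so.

Check with in0=1 in1=1 in2=0 in3=1 in4=0:
t1 = OR(in3, in4) = OR(1, 0) = 1
t2 = NOT(t1) = NOT 1 = 0
t3 = XOR(in2, in0) = XOR(0, 1) = 1
t4 = XOR(in1, t3) = XOR(1, 1) = 0
t5 = OR(t2, t4) = OR(0, 0) = 0
So t4 = 0 and t5 = 0.

in0=1 in1=1 in2=0 in3=1 in4=0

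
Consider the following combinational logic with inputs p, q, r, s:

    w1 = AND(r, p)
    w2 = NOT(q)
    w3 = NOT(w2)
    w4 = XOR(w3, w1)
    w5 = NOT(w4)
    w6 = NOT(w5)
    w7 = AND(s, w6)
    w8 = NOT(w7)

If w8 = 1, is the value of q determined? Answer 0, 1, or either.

Both values of q occur among assignments with w8 = 1:
  q=0: p=0, q=0, r=0, s=0
  q=1: p=0, q=1, r=0, s=0

either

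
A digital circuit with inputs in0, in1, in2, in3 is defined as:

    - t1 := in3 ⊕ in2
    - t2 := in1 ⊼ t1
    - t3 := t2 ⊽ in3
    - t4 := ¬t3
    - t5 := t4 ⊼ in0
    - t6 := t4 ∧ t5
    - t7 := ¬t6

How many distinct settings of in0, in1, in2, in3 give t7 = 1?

9

t7 = ¬t6 must be 1, so t6 = 0.
t6 = t4 ∧ t5 must be 0, so at least one of t4, t5 is 0.
Enumerating the 16 input combinations, 9 give t7 = 1 and 7 give t7 = 0.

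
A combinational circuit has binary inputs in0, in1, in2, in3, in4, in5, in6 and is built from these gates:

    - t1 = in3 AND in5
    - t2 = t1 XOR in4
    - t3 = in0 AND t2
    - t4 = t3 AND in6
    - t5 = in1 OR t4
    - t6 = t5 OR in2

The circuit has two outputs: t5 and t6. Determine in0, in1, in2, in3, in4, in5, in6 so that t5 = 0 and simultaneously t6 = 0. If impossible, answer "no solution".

in0=0 in1=0 in2=0 in3=1 in4=1 in5=0 in6=1

Check with in0=0 in1=0 in2=0 in3=1 in4=1 in5=0 in6=1:
t1 = in3 AND in5 = 1 AND 0 = 0
t2 = t1 XOR in4 = 0 XOR 1 = 1
t3 = in0 AND t2 = 0 AND 1 = 0
t4 = t3 AND in6 = 0 AND 1 = 0
t5 = in1 OR t4 = 0 OR 0 = 0
t6 = t5 OR in2 = 0 OR 0 = 0
So t5 = 0 and t6 = 0.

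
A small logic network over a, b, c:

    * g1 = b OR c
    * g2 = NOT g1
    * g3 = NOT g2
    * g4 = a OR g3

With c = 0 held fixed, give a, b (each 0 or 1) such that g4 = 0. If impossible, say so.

g4 = a OR g3 must be 0, so both a = 0 and g3 = 0.
Check with c = 0 and a=0, b=0:
g1 = b OR c = 0 OR 0 = 0
g2 = NOT g1 = NOT 0 = 1
g3 = NOT g2 = NOT 1 = 0
g4 = a OR g3 = 0 OR 0 = 0
So g4 = 0.

a=0, b=0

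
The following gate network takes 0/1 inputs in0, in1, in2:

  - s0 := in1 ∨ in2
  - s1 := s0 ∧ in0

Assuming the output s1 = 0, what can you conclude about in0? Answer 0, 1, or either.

Both values of in0 occur among assignments with s1 = 0:
  in0=0: in0=0, in1=0, in2=0
  in0=1: in0=1, in1=0, in2=0

either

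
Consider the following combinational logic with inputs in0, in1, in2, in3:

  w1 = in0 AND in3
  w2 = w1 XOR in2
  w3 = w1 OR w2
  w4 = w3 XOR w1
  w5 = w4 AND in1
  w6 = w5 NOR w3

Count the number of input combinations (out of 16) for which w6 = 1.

w6 = w5 NOR w3 must be 1, so both w5 = 0 and w3 = 0.
w5 = w4 AND in1 must be 0, so at least one of w4, in1 is 0.
w3 = w1 OR w2 must be 0, so both w1 = 0 and w2 = 0.
Satisfying assignments:
  in0=0, in1=0, in2=0, in3=0
  in0=0, in1=0, in2=0, in3=1
  in0=0, in1=1, in2=0, in3=0
  in0=0, in1=1, in2=0, in3=1
  in0=1, in1=0, in2=0, in3=0
  in0=1, in1=1, in2=0, in3=0

6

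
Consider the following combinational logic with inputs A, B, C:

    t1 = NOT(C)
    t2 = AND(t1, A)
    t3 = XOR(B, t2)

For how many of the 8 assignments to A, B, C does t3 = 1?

t3 = XOR(B, t2) must be 1, so B and t2 differ.
Satisfying assignments:
  A=0, B=1, C=0
  A=0, B=1, C=1
  A=1, B=0, C=0
  A=1, B=1, C=1

4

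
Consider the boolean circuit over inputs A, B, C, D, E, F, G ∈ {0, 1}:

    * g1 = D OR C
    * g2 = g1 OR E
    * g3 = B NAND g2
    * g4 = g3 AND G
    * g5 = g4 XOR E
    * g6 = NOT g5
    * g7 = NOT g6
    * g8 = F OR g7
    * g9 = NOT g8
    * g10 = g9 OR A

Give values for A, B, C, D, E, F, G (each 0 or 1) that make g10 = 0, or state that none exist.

A=0 B=1 C=0 D=1 E=1 F=1 G=1

g10 = g9 OR A must be 0, so both g9 = 0 and A = 0.
Check with A=0 B=1 C=0 D=1 E=1 F=1 G=1:
g1 = D OR C = 1 OR 0 = 1
g2 = g1 OR E = 1 OR 1 = 1
g3 = B NAND g2 = 1 NAND 1 = 0
g4 = g3 AND G = 0 AND 1 = 0
g5 = g4 XOR E = 0 XOR 1 = 1
g6 = NOT g5 = NOT 1 = 0
g7 = NOT g6 = NOT 0 = 1
g8 = F OR g7 = 1 OR 1 = 1
g9 = NOT g8 = NOT 1 = 0
g10 = g9 OR A = 0 OR 0 = 0
So g10 = 0 as required.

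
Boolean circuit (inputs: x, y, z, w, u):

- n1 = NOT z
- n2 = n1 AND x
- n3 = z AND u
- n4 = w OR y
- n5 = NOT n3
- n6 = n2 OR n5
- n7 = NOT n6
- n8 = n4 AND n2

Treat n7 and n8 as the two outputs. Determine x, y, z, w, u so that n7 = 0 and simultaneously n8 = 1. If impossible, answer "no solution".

Check with x=1, y=1, z=0, w=0, u=1:
n1 = NOT z = NOT 0 = 1
n2 = n1 AND x = 1 AND 1 = 1
n3 = z AND u = 0 AND 1 = 0
n4 = w OR y = 0 OR 1 = 1
n5 = NOT n3 = NOT 0 = 1
n6 = n2 OR n5 = 1 OR 1 = 1
n7 = NOT n6 = NOT 1 = 0
n8 = n4 AND n2 = 1 AND 1 = 1
So n7 = 0 and n8 = 1.

x=1, y=1, z=0, w=0, u=1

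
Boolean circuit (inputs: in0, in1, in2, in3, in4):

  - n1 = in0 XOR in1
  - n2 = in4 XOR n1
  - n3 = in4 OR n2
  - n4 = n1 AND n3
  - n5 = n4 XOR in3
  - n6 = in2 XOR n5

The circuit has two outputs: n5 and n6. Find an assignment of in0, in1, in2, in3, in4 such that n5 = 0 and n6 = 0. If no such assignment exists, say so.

Check with in0=1 in1=1 in2=0 in3=0 in4=1:
n1 = in0 XOR in1 = 1 XOR 1 = 0
n2 = in4 XOR n1 = 1 XOR 0 = 1
n3 = in4 OR n2 = 1 OR 1 = 1
n4 = n1 AND n3 = 0 AND 1 = 0
n5 = n4 XOR in3 = 0 XOR 0 = 0
n6 = in2 XOR n5 = 0 XOR 0 = 0
So n5 = 0 and n6 = 0.

in0=1 in1=1 in2=0 in3=0 in4=1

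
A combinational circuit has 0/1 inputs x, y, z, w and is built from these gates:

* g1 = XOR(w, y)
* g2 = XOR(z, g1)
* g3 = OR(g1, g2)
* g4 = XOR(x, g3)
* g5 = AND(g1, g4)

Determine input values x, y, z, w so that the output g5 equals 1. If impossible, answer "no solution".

Check with x=0, y=1, z=1, w=0:
g1 = XOR(w, y) = XOR(0, 1) = 1
g2 = XOR(z, g1) = XOR(1, 1) = 0
g3 = OR(g1, g2) = OR(1, 0) = 1
g4 = XOR(x, g3) = XOR(0, 1) = 1
g5 = AND(g1, g4) = AND(1, 1) = 1
So g5 = 1 as required.

x=0, y=1, z=1, w=0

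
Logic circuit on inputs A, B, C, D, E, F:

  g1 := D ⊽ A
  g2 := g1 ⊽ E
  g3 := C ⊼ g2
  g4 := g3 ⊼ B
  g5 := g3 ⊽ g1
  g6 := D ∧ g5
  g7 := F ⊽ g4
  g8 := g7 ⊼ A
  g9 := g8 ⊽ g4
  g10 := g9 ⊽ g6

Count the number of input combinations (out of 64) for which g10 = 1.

50

g10 = g9 ⊽ g6 must be 1, so both g9 = 0 and g6 = 0.
g9 = g8 ⊽ g4 must be 0, so at least one of g8, g4 is 1.
g6 = D ∧ g5 must be 0, so at least one of D, g5 is 0.
Enumerating the 64 input combinations, 50 give g10 = 1 and 14 give g10 = 0.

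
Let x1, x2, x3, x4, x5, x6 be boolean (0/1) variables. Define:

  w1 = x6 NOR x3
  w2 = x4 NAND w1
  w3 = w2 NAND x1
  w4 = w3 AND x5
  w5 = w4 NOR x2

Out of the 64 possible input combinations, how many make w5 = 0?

w5 = w4 NOR x2 must be 0, so at least one of w4, x2 is 1.
Enumerating the 64 input combinations, 41 give w5 = 0 and 23 give w5 = 1.

41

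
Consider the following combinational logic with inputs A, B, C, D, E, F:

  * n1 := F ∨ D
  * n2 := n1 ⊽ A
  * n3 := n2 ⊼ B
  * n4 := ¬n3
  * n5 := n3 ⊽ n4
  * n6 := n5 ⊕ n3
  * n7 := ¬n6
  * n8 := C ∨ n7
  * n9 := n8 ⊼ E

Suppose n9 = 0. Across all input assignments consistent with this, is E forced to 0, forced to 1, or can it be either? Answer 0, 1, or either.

1

n9 = n8 ⊼ E must be 0, so both n8 = 1 and E = 1.
n8 = C ∨ n7 must be 1, so at least one of C, n7 is 1.
Every assignment with n9 = 0 has E = 1; there are 17 such assignment(s).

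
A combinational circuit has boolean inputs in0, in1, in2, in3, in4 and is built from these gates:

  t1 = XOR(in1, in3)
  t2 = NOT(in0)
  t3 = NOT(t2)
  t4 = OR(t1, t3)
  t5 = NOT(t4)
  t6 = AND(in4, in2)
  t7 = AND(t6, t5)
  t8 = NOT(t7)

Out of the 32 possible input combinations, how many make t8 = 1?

t8 = NOT(t7) must be 1, so t7 = 0.
t7 = AND(t6, t5) must be 0, so at least one of t6, t5 is 0.
Enumerating the 32 input combinations, 30 give t8 = 1 and 2 give t8 = 0.

30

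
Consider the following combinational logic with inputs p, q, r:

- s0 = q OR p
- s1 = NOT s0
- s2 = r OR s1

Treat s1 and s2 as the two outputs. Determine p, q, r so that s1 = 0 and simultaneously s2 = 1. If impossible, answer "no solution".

Check with p=0, q=1, r=1:
s0 = q OR p = 1 OR 0 = 1
s1 = NOT s0 = NOT 1 = 0
s2 = r OR s1 = 1 OR 0 = 1
So s1 = 0 and s2 = 1.

p=0, q=1, r=1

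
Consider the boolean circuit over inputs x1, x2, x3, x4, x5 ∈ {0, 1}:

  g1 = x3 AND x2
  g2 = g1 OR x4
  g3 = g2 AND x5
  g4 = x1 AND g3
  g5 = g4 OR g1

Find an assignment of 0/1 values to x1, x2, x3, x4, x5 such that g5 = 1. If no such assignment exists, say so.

x1=0 x2=1 x3=1 x4=1 x5=1

g5 = g4 OR g1 must be 1, so at least one of g4, g1 is 1.
Check with x1=0 x2=1 x3=1 x4=1 x5=1:
g1 = x3 AND x2 = 1 AND 1 = 1
g2 = g1 OR x4 = 1 OR 1 = 1
g3 = g2 AND x5 = 1 AND 1 = 1
g4 = x1 AND g3 = 0 AND 1 = 0
g5 = g4 OR g1 = 0 OR 1 = 1
So g5 = 1 as required.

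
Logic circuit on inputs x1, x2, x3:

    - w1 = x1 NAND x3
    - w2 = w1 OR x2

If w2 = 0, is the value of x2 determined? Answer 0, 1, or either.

w2 = w1 OR x2 must be 0, so both w1 = 0 and x2 = 0.
Every assignment with w2 = 0 has x2 = 0; there are 1 such assignment(s).
  x1=1, x2=0, x3=1

0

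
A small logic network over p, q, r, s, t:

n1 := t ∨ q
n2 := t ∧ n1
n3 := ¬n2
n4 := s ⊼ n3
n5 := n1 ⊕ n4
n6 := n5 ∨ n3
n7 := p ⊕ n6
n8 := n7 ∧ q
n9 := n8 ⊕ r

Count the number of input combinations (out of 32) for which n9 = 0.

n9 = n8 ⊕ r must be 0, so n8 and r are equal.
Enumerating the 32 input combinations, 16 give n9 = 0 and 16 give n9 = 1.

16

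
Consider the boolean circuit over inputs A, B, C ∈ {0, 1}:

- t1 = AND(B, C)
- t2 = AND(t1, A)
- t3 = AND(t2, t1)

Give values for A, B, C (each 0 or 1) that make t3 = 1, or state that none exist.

A=1, B=1, C=1

t3 = AND(t2, t1) must be 1, so both t2 = 1 and t1 = 1.
t2 = AND(t1, A) must be 1, so both t1 = 1 and A = 1.
Check with A=1, B=1, C=1:
t1 = AND(B, C) = AND(1, 1) = 1
t2 = AND(t1, A) = AND(1, 1) = 1
t3 = AND(t2, t1) = AND(1, 1) = 1
So t3 = 1 as required.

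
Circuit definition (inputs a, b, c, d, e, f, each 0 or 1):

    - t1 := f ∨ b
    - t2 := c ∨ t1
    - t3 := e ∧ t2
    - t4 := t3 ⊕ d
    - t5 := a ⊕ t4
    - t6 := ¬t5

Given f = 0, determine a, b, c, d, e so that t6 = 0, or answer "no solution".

t6 = ¬t5 must be 0, so t5 = 1.
t5 = a ⊕ t4 must be 1, so a and t4 differ.
Check with f = 0 and a=0, b=1, c=0, d=1, e=0:
t1 = f ∨ b = 0 ∨ 1 = 1
t2 = c ∨ t1 = 0 ∨ 1 = 1
t3 = e ∧ t2 = 0 ∧ 1 = 0
t4 = t3 ⊕ d = 0 ⊕ 1 = 1
t5 = a ⊕ t4 = 0 ⊕ 1 = 1
t6 = ¬t5 = ¬1 = 0
So t6 = 0.

a=0, b=1, c=0, d=1, e=0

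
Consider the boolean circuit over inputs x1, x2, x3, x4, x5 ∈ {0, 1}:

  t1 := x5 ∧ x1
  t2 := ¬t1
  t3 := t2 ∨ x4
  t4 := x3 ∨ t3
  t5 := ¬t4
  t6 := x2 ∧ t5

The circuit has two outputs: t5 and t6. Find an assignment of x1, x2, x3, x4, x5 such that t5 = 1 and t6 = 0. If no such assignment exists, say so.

x1=1 x2=0 x3=0 x4=0 x5=1

Check with x1=1 x2=0 x3=0 x4=0 x5=1:
t1 = x5 ∧ x1 = 1 ∧ 1 = 1
t2 = ¬t1 = ¬1 = 0
t3 = t2 ∨ x4 = 0 ∨ 0 = 0
t4 = x3 ∨ t3 = 0 ∨ 0 = 0
t5 = ¬t4 = ¬0 = 1
t6 = x2 ∧ t5 = 0 ∧ 1 = 0
So t5 = 1 and t6 = 0.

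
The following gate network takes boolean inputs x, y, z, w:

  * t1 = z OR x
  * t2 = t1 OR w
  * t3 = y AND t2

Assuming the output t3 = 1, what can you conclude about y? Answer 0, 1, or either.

1

t3 = y AND t2 must be 1, so both y = 1 and t2 = 1.
t2 = t1 OR w must be 1, so at least one of t1, w is 1.
Every assignment with t3 = 1 has y = 1; there are 7 such assignment(s).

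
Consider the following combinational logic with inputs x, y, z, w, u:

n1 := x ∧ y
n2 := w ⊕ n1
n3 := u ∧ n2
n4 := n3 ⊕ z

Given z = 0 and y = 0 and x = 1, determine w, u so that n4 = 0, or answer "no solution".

w=1, u=0

n4 = n3 ⊕ z must be 0, so n3 and z are equal.
Check with z = 0 and y = 0 and x = 1 and w=1, u=0:
n1 = x ∧ y = 1 ∧ 0 = 0
n2 = w ⊕ n1 = 1 ⊕ 0 = 1
n3 = u ∧ n2 = 0 ∧ 1 = 0
n4 = n3 ⊕ z = 0 ⊕ 0 = 0
So n4 = 0.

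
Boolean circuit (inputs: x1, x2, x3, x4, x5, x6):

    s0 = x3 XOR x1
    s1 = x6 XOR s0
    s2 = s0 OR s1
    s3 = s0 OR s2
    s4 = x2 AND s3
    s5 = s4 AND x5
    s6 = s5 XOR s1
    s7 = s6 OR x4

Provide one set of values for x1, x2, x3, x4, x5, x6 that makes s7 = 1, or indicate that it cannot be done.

s7 = s6 OR x4 must be 1, so at least one of s6, x4 is 1.
Check with x1=1 x2=0 x3=0 x4=1 x5=1 x6=0:
s0 = x3 XOR x1 = 0 XOR 1 = 1
s1 = x6 XOR s0 = 0 XOR 1 = 1
s2 = s0 OR s1 = 1 OR 1 = 1
s3 = s0 OR s2 = 1 OR 1 = 1
s4 = x2 AND s3 = 0 AND 1 = 0
s5 = s4 AND x5 = 0 AND 1 = 0
s6 = s5 XOR s1 = 0 XOR 1 = 1
s7 = s6 OR x4 = 1 OR 1 = 1
So s7 = 1 as required.

x1=1 x2=0 x3=0 x4=1 x5=1 x6=0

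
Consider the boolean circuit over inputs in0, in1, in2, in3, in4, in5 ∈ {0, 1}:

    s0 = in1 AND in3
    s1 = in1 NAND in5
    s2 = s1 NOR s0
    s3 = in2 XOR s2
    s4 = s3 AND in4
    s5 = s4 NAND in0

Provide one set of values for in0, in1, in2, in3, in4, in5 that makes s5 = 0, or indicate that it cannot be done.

in0=1, in1=0, in2=1, in3=0, in4=1, in5=1

s5 = s4 NAND in0 must be 0, so both s4 = 1 and in0 = 1.
Check with in0=1, in1=0, in2=1, in3=0, in4=1, in5=1:
s0 = in1 AND in3 = 0 AND 0 = 0
s1 = in1 NAND in5 = 0 NAND 1 = 1
s2 = s1 NOR s0 = 1 NOR 0 = 0
s3 = in2 XOR s2 = 1 XOR 0 = 1
s4 = s3 AND in4 = 1 AND 1 = 1
s5 = s4 NAND in0 = 1 NAND 1 = 0
So s5 = 0 as required.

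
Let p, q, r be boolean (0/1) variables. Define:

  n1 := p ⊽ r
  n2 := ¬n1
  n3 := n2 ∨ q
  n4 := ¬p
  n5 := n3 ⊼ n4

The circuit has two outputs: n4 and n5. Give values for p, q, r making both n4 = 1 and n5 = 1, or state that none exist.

Check with p=0 q=0 r=0:
n1 = p ⊽ r = 0 ⊽ 0 = 1
n2 = ¬n1 = ¬1 = 0
n3 = n2 ∨ q = 0 ∨ 0 = 0
n4 = ¬p = ¬0 = 1
n5 = n3 ⊼ n4 = 0 ⊼ 1 = 1
So n4 = 1 and n5 = 1.

p=0 q=0 r=0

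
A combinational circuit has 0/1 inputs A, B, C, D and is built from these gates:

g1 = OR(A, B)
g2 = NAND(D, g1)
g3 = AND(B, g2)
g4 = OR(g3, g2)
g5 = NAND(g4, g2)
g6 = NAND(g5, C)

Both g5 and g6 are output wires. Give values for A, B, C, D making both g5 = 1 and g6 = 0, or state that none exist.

Check with A=1 B=1 C=1 D=1:
g1 = OR(A, B) = OR(1, 1) = 1
g2 = NAND(D, g1) = NAND(1, 1) = 0
g3 = AND(B, g2) = AND(1, 0) = 0
g4 = OR(g3, g2) = OR(0, 0) = 0
g5 = NAND(g4, g2) = NAND(0, 0) = 1
g6 = NAND(g5, C) = NAND(1, 1) = 0
So g5 = 1 and g6 = 0.

A=1 B=1 C=1 D=1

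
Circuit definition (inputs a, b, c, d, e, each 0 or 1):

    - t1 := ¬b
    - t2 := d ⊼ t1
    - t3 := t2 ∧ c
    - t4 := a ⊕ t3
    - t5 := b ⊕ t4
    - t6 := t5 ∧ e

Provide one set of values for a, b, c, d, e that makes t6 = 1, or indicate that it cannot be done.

a=1, b=0, c=0, d=1, e=1

Check with a=1, b=0, c=0, d=1, e=1:
t1 = ¬b = ¬0 = 1
t2 = d ⊼ t1 = 1 ⊼ 1 = 0
t3 = t2 ∧ c = 0 ∧ 0 = 0
t4 = a ⊕ t3 = 1 ⊕ 0 = 1
t5 = b ⊕ t4 = 0 ⊕ 1 = 1
t6 = t5 ∧ e = 1 ∧ 1 = 1
So t6 = 1 as required.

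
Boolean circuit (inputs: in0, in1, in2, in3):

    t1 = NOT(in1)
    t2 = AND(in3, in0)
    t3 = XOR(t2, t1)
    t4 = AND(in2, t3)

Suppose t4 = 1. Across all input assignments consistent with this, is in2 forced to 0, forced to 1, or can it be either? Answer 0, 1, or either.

t4 = AND(in2, t3) must be 1, so both in2 = 1 and t3 = 1.
t3 = XOR(t2, t1) must be 1, so t2 and t1 differ.
Every assignment with t4 = 1 has in2 = 1; there are 4 such assignment(s).
  in0=0, in1=0, in2=1, in3=0
  in0=0, in1=0, in2=1, in3=1
  in0=1, in1=0, in2=1, in3=0
  in0=1, in1=1, in2=1, in3=1

1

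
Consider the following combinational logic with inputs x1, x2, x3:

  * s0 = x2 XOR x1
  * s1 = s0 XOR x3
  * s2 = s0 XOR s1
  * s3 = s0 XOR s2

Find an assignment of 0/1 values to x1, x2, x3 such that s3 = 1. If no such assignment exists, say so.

x1=0, x2=0, x3=1

s3 = s0 XOR s2 must be 1, so s0 and s2 differ.
Check with x1=0, x2=0, x3=1:
s0 = x2 XOR x1 = 0 XOR 0 = 0
s1 = s0 XOR x3 = 0 XOR 1 = 1
s2 = s0 XOR s1 = 0 XOR 1 = 1
s3 = s0 XOR s2 = 0 XOR 1 = 1
So s3 = 1 as required.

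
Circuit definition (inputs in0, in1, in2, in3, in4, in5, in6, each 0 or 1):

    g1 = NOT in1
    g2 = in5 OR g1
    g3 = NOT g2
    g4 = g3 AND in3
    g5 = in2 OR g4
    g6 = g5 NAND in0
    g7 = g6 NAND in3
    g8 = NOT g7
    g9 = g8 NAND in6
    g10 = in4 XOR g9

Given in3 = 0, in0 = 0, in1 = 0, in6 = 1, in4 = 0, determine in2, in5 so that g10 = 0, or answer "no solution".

With in3 = 0, in0 = 0, in1 = 0, in6 = 1, in4 = 0 fixed, none of the 4 settings of in2, in5 give g10 = 0.
For example, with in2=0, in5=1:
g1 = NOT in1 = NOT 0 = 1
g2 = in5 OR g1 = 1 OR 1 = 1
g3 = NOT g2 = NOT 1 = 0
g4 = g3 AND in3 = 0 AND 0 = 0
g5 = in2 OR g4 = 0 OR 0 = 0
g6 = g5 NAND in0 = 0 NAND 0 = 1
g7 = g6 NAND in3 = 1 NAND 0 = 1
g8 = NOT g7 = NOT 1 = 0
g9 = g8 NAND in6 = 0 NAND 1 = 1
g10 = in4 XOR g9 = 0 XOR 1 = 1
giving g10 = 1 ≠ 0.

no solution exists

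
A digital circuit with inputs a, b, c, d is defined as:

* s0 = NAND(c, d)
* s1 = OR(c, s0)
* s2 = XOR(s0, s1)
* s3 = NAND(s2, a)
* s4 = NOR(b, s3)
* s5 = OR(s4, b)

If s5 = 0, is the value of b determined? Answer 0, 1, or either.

0

s5 = OR(s4, b) must be 0, so both s4 = 0 and b = 0.
s4 = NOR(b, s3) must be 0, so at least one of b, s3 is 1.
Every assignment with s5 = 0 has b = 0; there are 7 such assignment(s).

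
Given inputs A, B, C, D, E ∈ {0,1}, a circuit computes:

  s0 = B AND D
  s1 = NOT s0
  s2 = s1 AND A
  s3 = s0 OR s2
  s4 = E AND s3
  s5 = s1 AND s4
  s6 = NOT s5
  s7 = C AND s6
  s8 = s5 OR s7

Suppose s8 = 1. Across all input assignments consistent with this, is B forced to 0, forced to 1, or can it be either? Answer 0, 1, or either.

Both values of B occur among assignments with s8 = 1:
  B=0: A=0, B=0, C=1, D=0, E=0
  B=1: A=0, B=1, C=1, D=0, E=0

either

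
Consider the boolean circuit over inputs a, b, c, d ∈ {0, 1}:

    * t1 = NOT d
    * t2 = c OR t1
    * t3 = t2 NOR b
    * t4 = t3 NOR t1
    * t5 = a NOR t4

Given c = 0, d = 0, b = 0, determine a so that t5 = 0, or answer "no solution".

Check with c = 0, d = 0, b = 0 and a=1:
t1 = NOT d = NOT 0 = 1
t2 = c OR t1 = 0 OR 1 = 1
t3 = t2 NOR b = 1 NOR 0 = 0
t4 = t3 NOR t1 = 0 NOR 1 = 0
t5 = a NOR t4 = 1 NOR 0 = 0
So t5 = 0.

a=1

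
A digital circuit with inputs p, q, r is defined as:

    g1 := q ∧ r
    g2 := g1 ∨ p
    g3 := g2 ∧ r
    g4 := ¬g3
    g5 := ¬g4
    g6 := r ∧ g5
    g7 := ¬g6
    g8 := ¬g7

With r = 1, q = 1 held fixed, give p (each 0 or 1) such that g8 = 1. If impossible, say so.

p=0

Check with r = 1, q = 1 and p=0:
g1 = q ∧ r = 1 ∧ 1 = 1
g2 = g1 ∨ p = 1 ∨ 0 = 1
g3 = g2 ∧ r = 1 ∧ 1 = 1
g4 = ¬g3 = ¬1 = 0
g5 = ¬g4 = ¬0 = 1
g6 = r ∧ g5 = 1 ∧ 1 = 1
g7 = ¬g6 = ¬1 = 0
g8 = ¬g7 = ¬0 = 1
So g8 = 1.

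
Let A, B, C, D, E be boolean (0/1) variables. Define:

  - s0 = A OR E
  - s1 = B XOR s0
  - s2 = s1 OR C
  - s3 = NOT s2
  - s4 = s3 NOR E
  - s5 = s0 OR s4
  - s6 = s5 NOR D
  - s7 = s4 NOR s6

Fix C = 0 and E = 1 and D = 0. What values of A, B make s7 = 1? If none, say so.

A=0 B=1

s7 = s4 NOR s6 must be 1, so both s4 = 0 and s6 = 0.
s4 = s3 NOR E must be 0, so at least one of s3, E is 1.
Check with C = 0 and E = 1 and D = 0 and A=0, B=1:
s0 = A OR E = 0 OR 1 = 1
s1 = B XOR s0 = 1 XOR 1 = 0
s2 = s1 OR C = 0 OR 0 = 0
s3 = NOT s2 = NOT 0 = 1
s4 = s3 NOR E = 1 NOR 1 = 0
s5 = s0 OR s4 = 1 OR 0 = 1
s6 = s5 NOR D = 1 NOR 0 = 0
s7 = s4 NOR s6 = 0 NOR 0 = 1
So s7 = 1.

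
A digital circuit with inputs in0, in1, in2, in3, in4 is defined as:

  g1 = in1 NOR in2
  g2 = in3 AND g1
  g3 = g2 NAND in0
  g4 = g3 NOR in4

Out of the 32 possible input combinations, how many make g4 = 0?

g4 = g3 NOR in4 must be 0, so at least one of g3, in4 is 1.
Enumerating the 32 input combinations, 31 give g4 = 0 and 1 give g4 = 1.

31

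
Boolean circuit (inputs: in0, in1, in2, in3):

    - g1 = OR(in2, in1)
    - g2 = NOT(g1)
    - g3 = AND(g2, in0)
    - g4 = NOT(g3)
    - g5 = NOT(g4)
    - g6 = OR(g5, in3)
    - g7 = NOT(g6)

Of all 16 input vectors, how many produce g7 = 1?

g7 = NOT(g6) must be 1, so g6 = 0.
g6 = OR(g5, in3) must be 0, so both g5 = 0 and in3 = 0.
Enumerating the 16 input combinations, 7 give g7 = 1 and 9 give g7 = 0.

7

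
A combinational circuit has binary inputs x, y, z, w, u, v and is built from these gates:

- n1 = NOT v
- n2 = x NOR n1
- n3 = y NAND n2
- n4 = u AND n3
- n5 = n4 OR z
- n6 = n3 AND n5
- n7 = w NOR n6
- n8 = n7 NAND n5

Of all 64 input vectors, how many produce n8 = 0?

n8 = n7 NAND n5 must be 0, so both n7 = 1 and n5 = 1.
Enumerating the 64 input combinations, 2 give n8 = 0 and 62 give n8 = 1.

2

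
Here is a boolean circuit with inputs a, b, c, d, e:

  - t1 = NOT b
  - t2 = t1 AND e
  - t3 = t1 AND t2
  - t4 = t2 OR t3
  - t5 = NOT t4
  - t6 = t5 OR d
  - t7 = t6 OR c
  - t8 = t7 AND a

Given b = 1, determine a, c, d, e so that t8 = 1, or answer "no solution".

a=1, c=0, d=1, e=0

t8 = t7 AND a must be 1, so both t7 = 1 and a = 1.
t7 = t6 OR c must be 1, so at least one of t6, c is 1.
Check with b = 1 and a=1, c=0, d=1, e=0:
t1 = NOT b = NOT 1 = 0
t2 = t1 AND e = 0 AND 0 = 0
t3 = t1 AND t2 = 0 AND 0 = 0
t4 = t2 OR t3 = 0 OR 0 = 0
t5 = NOT t4 = NOT 0 = 1
t6 = t5 OR d = 1 OR 1 = 1
t7 = t6 OR c = 1 OR 0 = 1
t8 = t7 AND a = 1 AND 1 = 1
So t8 = 1.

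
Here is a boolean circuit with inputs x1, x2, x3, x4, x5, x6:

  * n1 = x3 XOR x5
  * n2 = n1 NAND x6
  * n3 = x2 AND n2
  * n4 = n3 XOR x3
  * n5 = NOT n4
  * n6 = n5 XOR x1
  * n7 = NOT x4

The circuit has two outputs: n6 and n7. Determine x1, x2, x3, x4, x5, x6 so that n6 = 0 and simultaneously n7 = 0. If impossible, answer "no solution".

Check with x1=1, x2=0, x3=0, x4=1, x5=0, x6=1:
n1 = x3 XOR x5 = 0 XOR 0 = 0
n2 = n1 NAND x6 = 0 NAND 1 = 1
n3 = x2 AND n2 = 0 AND 1 = 0
n4 = n3 XOR x3 = 0 XOR 0 = 0
n5 = NOT n4 = NOT 0 = 1
n6 = n5 XOR x1 = 1 XOR 1 = 0
n7 = NOT x4 = NOT 1 = 0
So n6 = 0 and n7 = 0.

x1=1, x2=0, x3=0, x4=1, x5=0, x6=1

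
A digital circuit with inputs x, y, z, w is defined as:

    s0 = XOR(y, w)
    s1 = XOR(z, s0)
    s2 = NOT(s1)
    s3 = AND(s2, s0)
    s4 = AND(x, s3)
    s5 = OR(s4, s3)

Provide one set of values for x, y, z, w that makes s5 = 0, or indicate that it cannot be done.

s5 = OR(s4, s3) must be 0, so both s4 = 0 and s3 = 0.
s4 = AND(x, s3) must be 0, so at least one of x, s3 is 0.
s3 = AND(s2, s0) must be 0, so at least one of s2, s0 is 0.
Check with x=1, y=1, z=0, w=1:
s0 = XOR(y, w) = XOR(1, 1) = 0
s1 = XOR(z, s0) = XOR(0, 0) = 0
s2 = NOT(s1) = NOT 0 = 1
s3 = AND(s2, s0) = AND(1, 0) = 0
s4 = AND(x, s3) = AND(1, 0) = 0
s5 = OR(s4, s3) = OR(0, 0) = 0
So s5 = 0 as required.

x=1, y=1, z=0, w=1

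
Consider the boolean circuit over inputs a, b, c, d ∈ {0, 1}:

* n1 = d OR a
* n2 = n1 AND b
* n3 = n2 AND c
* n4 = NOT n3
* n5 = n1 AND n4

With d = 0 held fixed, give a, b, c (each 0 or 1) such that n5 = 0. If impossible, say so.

Check with d = 0 and a=0, b=0, c=0:
n1 = d OR a = 0 OR 0 = 0
n2 = n1 AND b = 0 AND 0 = 0
n3 = n2 AND c = 0 AND 0 = 0
n4 = NOT n3 = NOT 0 = 1
n5 = n1 AND n4 = 0 AND 1 = 0
So n5 = 0.

a=0, b=0, c=0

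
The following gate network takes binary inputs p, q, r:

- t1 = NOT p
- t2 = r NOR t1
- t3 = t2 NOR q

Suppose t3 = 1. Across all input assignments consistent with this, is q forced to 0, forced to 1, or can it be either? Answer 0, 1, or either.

0

t3 = t2 NOR q must be 1, so both t2 = 0 and q = 0.
t2 = r NOR t1 must be 0, so at least one of r, t1 is 1.
Every assignment with t3 = 1 has q = 0; there are 3 such assignment(s).
  p=0, q=0, r=0
  p=0, q=0, r=1
  p=1, q=0, r=1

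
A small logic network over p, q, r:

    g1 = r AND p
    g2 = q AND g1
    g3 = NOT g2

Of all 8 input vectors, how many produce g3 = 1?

g3 = NOT g2 must be 1, so g2 = 0.
Enumerating the 8 input combinations, 7 give g3 = 1 and 1 give g3 = 0.

7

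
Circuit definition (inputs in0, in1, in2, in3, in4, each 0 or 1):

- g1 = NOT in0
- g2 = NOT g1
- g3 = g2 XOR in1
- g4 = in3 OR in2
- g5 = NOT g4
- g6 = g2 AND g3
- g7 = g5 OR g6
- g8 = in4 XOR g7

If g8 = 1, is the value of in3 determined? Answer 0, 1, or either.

Both values of in3 occur among assignments with g8 = 1:
  in3=0: in0=0, in1=0, in2=0, in3=0, in4=0
  in3=1: in0=0, in1=0, in2=0, in3=1, in4=1

either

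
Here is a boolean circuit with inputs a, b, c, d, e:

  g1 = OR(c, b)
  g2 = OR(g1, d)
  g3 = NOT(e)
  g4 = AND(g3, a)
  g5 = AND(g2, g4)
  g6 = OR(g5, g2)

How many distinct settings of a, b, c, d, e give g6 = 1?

g6 = OR(g5, g2) must be 1, so at least one of g5, g2 is 1.
Enumerating the 32 input combinations, 28 give g6 = 1 and 4 give g6 = 0.

28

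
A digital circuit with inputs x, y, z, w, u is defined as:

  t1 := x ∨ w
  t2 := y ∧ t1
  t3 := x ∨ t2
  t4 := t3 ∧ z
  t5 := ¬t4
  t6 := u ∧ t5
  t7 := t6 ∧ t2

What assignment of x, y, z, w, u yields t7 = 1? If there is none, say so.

x=1 y=1 z=0 w=0 u=1

t7 = t6 ∧ t2 must be 1, so both t6 = 1 and t2 = 1.
Check with x=1 y=1 z=0 w=0 u=1:
t1 = x ∨ w = 1 ∨ 0 = 1
t2 = y ∧ t1 = 1 ∧ 1 = 1
t3 = x ∨ t2 = 1 ∨ 1 = 1
t4 = t3 ∧ z = 1 ∧ 0 = 0
t5 = ¬t4 = ¬0 = 1
t6 = u ∧ t5 = 1 ∧ 1 = 1
t7 = t6 ∧ t2 = 1 ∧ 1 = 1
So t7 = 1 as required.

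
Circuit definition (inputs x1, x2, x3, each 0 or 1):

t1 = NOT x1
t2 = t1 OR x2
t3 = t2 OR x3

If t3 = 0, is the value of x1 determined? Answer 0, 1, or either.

t3 = t2 OR x3 must be 0, so both t2 = 0 and x3 = 0.
t2 = t1 OR x2 must be 0, so both t1 = 0 and x2 = 0.
Every assignment with t3 = 0 has x1 = 1; there are 1 such assignment(s).
  x1=1, x2=0, x3=0

1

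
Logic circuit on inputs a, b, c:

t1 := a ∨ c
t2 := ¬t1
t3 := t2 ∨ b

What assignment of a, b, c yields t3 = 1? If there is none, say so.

t3 = t2 ∨ b must be 1, so at least one of t2, b is 1.
Check with a=0, b=1, c=1:
t1 = a ∨ c = 0 ∨ 1 = 1
t2 = ¬t1 = ¬1 = 0
t3 = t2 ∨ b = 0 ∨ 1 = 1
So t3 = 1 as required.

a=0, b=1, c=1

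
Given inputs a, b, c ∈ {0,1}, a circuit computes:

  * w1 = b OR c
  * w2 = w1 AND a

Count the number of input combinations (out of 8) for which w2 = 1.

3

w2 = w1 AND a must be 1, so both w1 = 1 and a = 1.
w1 = b OR c must be 1, so at least one of b, c is 1.
Enumerating the 8 input combinations, 3 give w2 = 1 and 5 give w2 = 0.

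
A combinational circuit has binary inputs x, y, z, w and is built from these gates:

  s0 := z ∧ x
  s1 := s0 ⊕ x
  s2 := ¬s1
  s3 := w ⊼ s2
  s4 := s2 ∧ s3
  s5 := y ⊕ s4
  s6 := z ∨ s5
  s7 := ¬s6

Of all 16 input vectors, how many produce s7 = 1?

4

s7 = ¬s6 must be 1, so s6 = 0.
Satisfying assignments:
  x=0, y=0, z=0, w=1
  x=0, y=1, z=0, w=0
  x=1, y=0, z=0, w=0
  x=1, y=0, z=0, w=1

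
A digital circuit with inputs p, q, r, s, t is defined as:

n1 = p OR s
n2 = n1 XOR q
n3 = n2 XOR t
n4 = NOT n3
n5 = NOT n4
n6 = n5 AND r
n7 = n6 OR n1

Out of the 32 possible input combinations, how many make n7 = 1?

n7 = n6 OR n1 must be 1, so at least one of n6, n1 is 1.
Enumerating the 32 input combinations, 26 give n7 = 1 and 6 give n7 = 0.

26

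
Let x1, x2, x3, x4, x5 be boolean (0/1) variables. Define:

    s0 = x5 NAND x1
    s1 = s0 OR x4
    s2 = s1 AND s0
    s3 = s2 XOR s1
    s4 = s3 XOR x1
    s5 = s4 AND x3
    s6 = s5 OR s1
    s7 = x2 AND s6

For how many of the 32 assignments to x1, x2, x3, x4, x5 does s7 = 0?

17

s7 = x2 AND s6 must be 0, so at least one of x2, s6 is 0.
Enumerating the 32 input combinations, 17 give s7 = 0 and 15 give s7 = 1.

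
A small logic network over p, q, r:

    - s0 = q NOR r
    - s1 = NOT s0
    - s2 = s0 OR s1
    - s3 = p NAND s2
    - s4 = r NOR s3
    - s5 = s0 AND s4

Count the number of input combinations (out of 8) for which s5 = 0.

s5 = s0 AND s4 must be 0, so at least one of s0, s4 is 0.
Enumerating the 8 input combinations, 7 give s5 = 0 and 1 give s5 = 1.

7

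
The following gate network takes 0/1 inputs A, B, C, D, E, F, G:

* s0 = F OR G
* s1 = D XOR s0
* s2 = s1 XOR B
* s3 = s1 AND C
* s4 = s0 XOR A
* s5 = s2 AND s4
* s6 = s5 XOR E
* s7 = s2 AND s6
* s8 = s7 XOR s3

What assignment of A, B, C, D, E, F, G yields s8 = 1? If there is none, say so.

A=0, B=1, C=1, D=1, E=0, F=0, G=1

s8 = s7 XOR s3 must be 1, so s7 and s3 differ.
Check with A=0, B=1, C=1, D=1, E=0, F=0, G=1:
s0 = F OR G = 0 OR 1 = 1
s1 = D XOR s0 = 1 XOR 1 = 0
s2 = s1 XOR B = 0 XOR 1 = 1
s3 = s1 AND C = 0 AND 1 = 0
s4 = s0 XOR A = 1 XOR 0 = 1
s5 = s2 AND s4 = 1 AND 1 = 1
s6 = s5 XOR E = 1 XOR 0 = 1
s7 = s2 AND s6 = 1 AND 1 = 1
s8 = s7 XOR s3 = 1 XOR 0 = 1
So s8 = 1 as required.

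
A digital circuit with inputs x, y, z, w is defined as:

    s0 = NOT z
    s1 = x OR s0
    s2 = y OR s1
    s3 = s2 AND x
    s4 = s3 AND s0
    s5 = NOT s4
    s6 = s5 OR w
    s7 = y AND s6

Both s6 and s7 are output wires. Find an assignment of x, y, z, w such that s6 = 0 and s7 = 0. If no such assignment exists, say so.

x=1, y=0, z=0, w=0

Check with x=1, y=0, z=0, w=0:
s0 = NOT z = NOT 0 = 1
s1 = x OR s0 = 1 OR 1 = 1
s2 = y OR s1 = 0 OR 1 = 1
s3 = s2 AND x = 1 AND 1 = 1
s4 = s3 AND s0 = 1 AND 1 = 1
s5 = NOT s4 = NOT 1 = 0
s6 = s5 OR w = 0 OR 0 = 0
s7 = y AND s6 = 0 AND 0 = 0
So s6 = 0 and s7 = 0.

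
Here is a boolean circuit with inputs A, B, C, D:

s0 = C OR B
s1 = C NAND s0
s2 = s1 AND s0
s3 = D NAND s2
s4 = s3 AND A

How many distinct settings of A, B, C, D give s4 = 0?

s4 = s3 AND A must be 0, so at least one of s3, A is 0.
Enumerating the 16 input combinations, 9 give s4 = 0 and 7 give s4 = 1.

9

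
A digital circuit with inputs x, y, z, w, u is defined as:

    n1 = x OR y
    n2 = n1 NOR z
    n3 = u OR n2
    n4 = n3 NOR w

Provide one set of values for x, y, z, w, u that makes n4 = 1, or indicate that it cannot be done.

n4 = n3 NOR w must be 1, so both n3 = 0 and w = 0.
Check with x=1, y=0, z=0, w=0, u=0:
n1 = x OR y = 1 OR 0 = 1
n2 = n1 NOR z = 1 NOR 0 = 0
n3 = u OR n2 = 0 OR 0 = 0
n4 = n3 NOR w = 0 NOR 0 = 1
So n4 = 1 as required.

x=1, y=0, z=0, w=0, u=0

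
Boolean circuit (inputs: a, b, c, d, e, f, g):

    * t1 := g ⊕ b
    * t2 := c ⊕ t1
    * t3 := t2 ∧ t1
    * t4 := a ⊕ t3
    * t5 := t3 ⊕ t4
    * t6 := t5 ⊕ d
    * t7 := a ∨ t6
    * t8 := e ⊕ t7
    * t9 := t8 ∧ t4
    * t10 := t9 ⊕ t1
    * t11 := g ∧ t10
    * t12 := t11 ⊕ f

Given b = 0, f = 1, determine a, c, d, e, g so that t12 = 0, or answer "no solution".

a=1, c=0, d=0, e=0, g=1

t12 = t11 ⊕ f must be 0, so t11 and f are equal.
Check with b = 0, f = 1 and a=1, c=0, d=0, e=0, g=1:
t1 = g ⊕ b = 1 ⊕ 0 = 1
t2 = c ⊕ t1 = 0 ⊕ 1 = 1
t3 = t2 ∧ t1 = 1 ∧ 1 = 1
t4 = a ⊕ t3 = 1 ⊕ 1 = 0
t5 = t3 ⊕ t4 = 1 ⊕ 0 = 1
t6 = t5 ⊕ d = 1 ⊕ 0 = 1
t7 = a ∨ t6 = 1 ∨ 1 = 1
t8 = e ⊕ t7 = 0 ⊕ 1 = 1
t9 = t8 ∧ t4 = 1 ∧ 0 = 0
t10 = t9 ⊕ t1 = 0 ⊕ 1 = 1
t11 = g ∧ t10 = 1 ∧ 1 = 1
t12 = t11 ⊕ f = 1 ⊕ 1 = 0
So t12 = 0.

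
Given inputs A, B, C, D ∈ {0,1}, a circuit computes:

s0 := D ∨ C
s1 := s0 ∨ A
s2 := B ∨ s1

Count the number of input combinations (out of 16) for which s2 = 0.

1

s2 = B ∨ s1 must be 0, so both B = 0 and s1 = 0.
s1 = s0 ∨ A must be 0, so both s0 = 0 and A = 0.
s0 = D ∨ C must be 0, so both D = 0 and C = 0.
Satisfying assignments:
  A=0, B=0, C=0, D=0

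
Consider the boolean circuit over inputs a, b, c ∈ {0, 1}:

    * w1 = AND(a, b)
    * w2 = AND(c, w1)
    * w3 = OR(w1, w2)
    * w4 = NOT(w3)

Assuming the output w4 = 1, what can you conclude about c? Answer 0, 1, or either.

Both values of c occur among assignments with w4 = 1:
  c=0: a=0, b=0, c=0
  c=1: a=0, b=0, c=1

either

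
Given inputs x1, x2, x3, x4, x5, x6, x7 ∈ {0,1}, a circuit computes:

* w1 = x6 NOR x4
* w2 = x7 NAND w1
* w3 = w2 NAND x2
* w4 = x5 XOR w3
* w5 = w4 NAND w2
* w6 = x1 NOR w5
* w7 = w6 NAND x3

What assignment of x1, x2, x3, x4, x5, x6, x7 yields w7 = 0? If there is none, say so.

w7 = w6 NAND x3 must be 0, so both w6 = 1 and x3 = 1.
w6 = x1 NOR w5 must be 1, so both x1 = 0 and w5 = 0.
Check with x1=0, x2=0, x3=1, x4=1, x5=0, x6=1, x7=1:
w1 = x6 NOR x4 = 1 NOR 1 = 0
w2 = x7 NAND w1 = 1 NAND 0 = 1
w3 = w2 NAND x2 = 1 NAND 0 = 1
w4 = x5 XOR w3 = 0 XOR 1 = 1
w5 = w4 NAND w2 = 1 NAND 1 = 0
w6 = x1 NOR w5 = 0 NOR 0 = 1
w7 = w6 NAND x3 = 1 NAND 1 = 0
So w7 = 0 as required.

x1=0, x2=0, x3=1, x4=1, x5=0, x6=1, x7=1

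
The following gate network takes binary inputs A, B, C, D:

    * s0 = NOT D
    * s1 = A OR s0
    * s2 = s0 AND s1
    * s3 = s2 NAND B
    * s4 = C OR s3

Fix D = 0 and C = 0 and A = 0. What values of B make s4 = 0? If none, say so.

Check with D = 0 and C = 0 and A = 0 and B=1:
s0 = NOT D = NOT 0 = 1
s1 = A OR s0 = 0 OR 1 = 1
s2 = s0 AND s1 = 1 AND 1 = 1
s3 = s2 NAND B = 1 NAND 1 = 0
s4 = C OR s3 = 0 OR 0 = 0
So s4 = 0.

B=1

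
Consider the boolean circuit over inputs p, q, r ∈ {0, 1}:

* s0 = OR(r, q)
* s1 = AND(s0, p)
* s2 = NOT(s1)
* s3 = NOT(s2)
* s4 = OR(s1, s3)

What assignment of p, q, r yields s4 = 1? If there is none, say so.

Check with p=1, q=1, r=0:
s0 = OR(r, q) = OR(0, 1) = 1
s1 = AND(s0, p) = AND(1, 1) = 1
s2 = NOT(s1) = NOT 1 = 0
s3 = NOT(s2) = NOT 0 = 1
s4 = OR(s1, s3) = OR(1, 1) = 1
So s4 = 1 as required.

p=1, q=1, r=0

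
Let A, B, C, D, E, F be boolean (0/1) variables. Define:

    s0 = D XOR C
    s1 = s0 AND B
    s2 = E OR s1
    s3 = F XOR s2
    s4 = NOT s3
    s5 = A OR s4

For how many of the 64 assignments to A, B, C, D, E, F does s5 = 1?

48

s5 = A OR s4 must be 1, so at least one of A, s4 is 1.
Enumerating the 64 input combinations, 48 give s5 = 1 and 16 give s5 = 0.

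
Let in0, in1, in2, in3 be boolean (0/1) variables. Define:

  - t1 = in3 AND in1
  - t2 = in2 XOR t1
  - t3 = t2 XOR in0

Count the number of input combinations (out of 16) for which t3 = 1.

8

t3 = t2 XOR in0 must be 1, so t2 and in0 differ.
Enumerating the 16 input combinations, 8 give t3 = 1 and 8 give t3 = 0.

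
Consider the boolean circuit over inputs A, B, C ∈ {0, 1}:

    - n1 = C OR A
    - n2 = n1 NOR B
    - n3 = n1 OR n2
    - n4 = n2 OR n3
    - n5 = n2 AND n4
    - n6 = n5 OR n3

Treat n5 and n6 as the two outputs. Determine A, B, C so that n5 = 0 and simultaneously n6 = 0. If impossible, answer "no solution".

A=0, B=1, C=0

Check with A=0, B=1, C=0:
n1 = C OR A = 0 OR 0 = 0
n2 = n1 NOR B = 0 NOR 1 = 0
n3 = n1 OR n2 = 0 OR 0 = 0
n4 = n2 OR n3 = 0 OR 0 = 0
n5 = n2 AND n4 = 0 AND 0 = 0
n6 = n5 OR n3 = 0 OR 0 = 0
So n5 = 0 and n6 = 0.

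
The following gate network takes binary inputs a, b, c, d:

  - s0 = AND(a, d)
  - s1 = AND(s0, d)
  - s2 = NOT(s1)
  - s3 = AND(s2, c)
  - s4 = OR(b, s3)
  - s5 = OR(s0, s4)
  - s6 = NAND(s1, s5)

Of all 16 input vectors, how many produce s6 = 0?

4

s6 = NAND(s1, s5) must be 0, so both s1 = 1 and s5 = 1.
s1 = AND(s0, d) must be 1, so both s0 = 1 and d = 1.
s5 = OR(s0, s4) must be 1, so at least one of s0, s4 is 1.
Satisfying assignments:
  a=1, b=0, c=0, d=1
  a=1, b=0, c=1, d=1
  a=1, b=1, c=0, d=1
  a=1, b=1, c=1, d=1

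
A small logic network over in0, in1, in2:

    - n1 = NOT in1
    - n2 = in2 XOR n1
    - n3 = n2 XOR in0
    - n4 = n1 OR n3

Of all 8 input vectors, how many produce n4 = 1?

6

n4 = n1 OR n3 must be 1, so at least one of n1, n3 is 1.
Enumerating the 8 input combinations, 6 give n4 = 1 and 2 give n4 = 0.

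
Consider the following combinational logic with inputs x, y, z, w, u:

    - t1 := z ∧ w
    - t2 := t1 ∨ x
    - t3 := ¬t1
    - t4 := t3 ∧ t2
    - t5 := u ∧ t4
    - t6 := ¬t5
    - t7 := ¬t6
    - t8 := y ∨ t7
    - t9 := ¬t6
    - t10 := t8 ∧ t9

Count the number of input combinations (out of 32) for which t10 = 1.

t10 = t8 ∧ t9 must be 1, so both t8 = 1 and t9 = 1.
t8 = y ∨ t7 must be 1, so at least one of y, t7 is 1.
t9 = ¬t6 must be 1, so t6 = 0.
Satisfying assignments:
  x=1, y=0, z=0, w=0, u=1
  x=1, y=0, z=0, w=1, u=1
  x=1, y=0, z=1, w=0, u=1
  x=1, y=1, z=0, w=0, u=1
  x=1, y=1, z=0, w=1, u=1
  x=1, y=1, z=1, w=0, u=1

6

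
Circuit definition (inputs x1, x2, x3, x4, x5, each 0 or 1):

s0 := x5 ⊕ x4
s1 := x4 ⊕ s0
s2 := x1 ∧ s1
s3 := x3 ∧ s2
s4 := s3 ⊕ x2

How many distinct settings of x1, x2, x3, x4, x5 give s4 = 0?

16

s4 = s3 ⊕ x2 must be 0, so s3 and x2 are equal.
Enumerating the 32 input combinations, 16 give s4 = 0 and 16 give s4 = 1.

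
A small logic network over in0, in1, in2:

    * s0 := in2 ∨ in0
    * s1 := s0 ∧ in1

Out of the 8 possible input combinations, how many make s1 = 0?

5

s1 = s0 ∧ in1 must be 0, so at least one of s0, in1 is 0.
Enumerating the 8 input combinations, 5 give s1 = 0 and 3 give s1 = 1.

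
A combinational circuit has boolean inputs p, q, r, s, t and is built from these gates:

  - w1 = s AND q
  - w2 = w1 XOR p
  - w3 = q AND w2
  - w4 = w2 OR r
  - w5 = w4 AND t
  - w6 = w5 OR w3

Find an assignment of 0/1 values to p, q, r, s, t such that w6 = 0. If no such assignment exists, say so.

p=1, q=1, r=1, s=1, t=0

Check with p=1, q=1, r=1, s=1, t=0:
w1 = s AND q = 1 AND 1 = 1
w2 = w1 XOR p = 1 XOR 1 = 0
w3 = q AND w2 = 1 AND 0 = 0
w4 = w2 OR r = 0 OR 1 = 1
w5 = w4 AND t = 1 AND 0 = 0
w6 = w5 OR w3 = 0 OR 0 = 0
So w6 = 0 as required.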